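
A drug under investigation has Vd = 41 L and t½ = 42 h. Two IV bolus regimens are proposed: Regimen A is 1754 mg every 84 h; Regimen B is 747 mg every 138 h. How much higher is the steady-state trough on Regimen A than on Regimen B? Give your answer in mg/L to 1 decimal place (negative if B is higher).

Regimen A: f = (1/2)^(84/42) ≈ 0.2500; Cmin,ss = (1754/41)·f/(1−f) ≈ 14.260 mg/L.
Regimen B: f = (1/2)^(138/42) ≈ 0.1025; Cmin,ss = (747/41)·f/(1−f) ≈ 2.081 mg/L.
Difference ≈ 14.260 − 2.081 ≈ 12.179 mg/L.

12.2 mg/L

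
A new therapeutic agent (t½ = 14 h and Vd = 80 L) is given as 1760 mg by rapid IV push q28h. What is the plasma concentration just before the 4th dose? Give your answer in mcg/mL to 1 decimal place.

f = (1/2)^(τ/t½) = (1/2)^(28/14) ≈ 0.2500.
C₀ = D/Vd = 1760/80 ≈ 22.000 mcg/mL.
Before the 4th dose, 3 doses have been given. Superposition: Cmin = C₀·(f + f² + … + f^3).
≈ 22.000 × (0.2500 + 0.0625 + 0.0156) ≈ 22.000 × 0.3281 ≈ 7.218 mcg/mL.

7.2 mcg/mL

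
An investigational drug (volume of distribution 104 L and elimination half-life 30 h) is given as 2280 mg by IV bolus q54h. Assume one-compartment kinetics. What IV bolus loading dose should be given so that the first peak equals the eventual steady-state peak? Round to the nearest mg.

f = (1/2)^(54/30) ≈ 0.287175; accumulation ratio R = 1/(1−f) ≈ 1.40287.
Loading dose to hit Cmax,ss on first dose: D_load = D_maint·R ≈ 2280 × 1.40287 ≈ 3198.54 mg.

3199 mg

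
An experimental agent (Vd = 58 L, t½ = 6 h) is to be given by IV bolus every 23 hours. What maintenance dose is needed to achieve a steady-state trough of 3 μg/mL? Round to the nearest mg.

2306 mg

τ/t½ = 23/6 ≈ 3.8333, so f = (1/2)^(23/6) ≈ 0.070154.
Cmin,ss = (D/Vd)·f/(1−f), so D = Cmin,ss·Vd·(1−f)/f.
D = 3 × 58 × (1−f)/f ≈ 3 × 58 × 13.25435 ≈ 2306.26 mg.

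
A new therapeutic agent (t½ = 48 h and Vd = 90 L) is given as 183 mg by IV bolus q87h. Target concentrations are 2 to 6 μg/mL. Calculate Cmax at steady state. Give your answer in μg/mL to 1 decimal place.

k = ln2/t½ = ln2/48 ≈ 0.014441 h⁻¹; fraction remaining f = e^(−kτ) = e^(−0.014441×87) ≈ 0.2847.
At steady state, accumulation factor R = 1/(1 − e^(−kτ)) ≈ 1.3980.
Single-dose peak C₀ = D/Vd = 183/90 ≈ 2.033 μg/mL.
Cmax,ss = C₀/(1 − f) ≈ 2.033/0.7153 ≈ 2.842 μg/mL.
Peak 2.8 μg/mL vs MTC 6 μg/mL: below toxic threshold.

2.8 μg/mL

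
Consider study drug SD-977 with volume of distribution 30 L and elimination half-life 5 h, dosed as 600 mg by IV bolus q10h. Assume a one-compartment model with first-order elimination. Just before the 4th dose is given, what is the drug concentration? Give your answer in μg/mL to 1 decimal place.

f = (1/2)^(τ/t½) = (1/2)^(10/5) ≈ 0.2500.
C₀ = D/Vd = 600/30 ≈ 20.000 μg/mL.
Before the 4th dose, 3 doses have been given. Superposition: Cmin = C₀·(f + f² + … + f^3).
≈ 20.000 × (0.2500 + 0.0625 + 0.0156) ≈ 20.000 × 0.3281 ≈ 6.562 μg/mL.

6.6 μg/mL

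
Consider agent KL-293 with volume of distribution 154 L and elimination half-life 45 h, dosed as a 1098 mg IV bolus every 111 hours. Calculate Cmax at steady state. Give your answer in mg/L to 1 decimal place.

8.7 mg/L

k = ln2/t½ = ln2/45 ≈ 0.015403 h⁻¹; fraction remaining f = e^(−kτ) = e^(−0.015403×111) ≈ 0.1809.
At steady state, accumulation factor R = 1/(1 − e^(−kτ)) ≈ 1.2209.
Single-dose peak C₀ = D/Vd = 1098/154 ≈ 7.130 mg/L.
Steady-state peak Cmax,ss = C₀·R ≈ 7.130 × 1.2209 ≈ 8.705 mg/L.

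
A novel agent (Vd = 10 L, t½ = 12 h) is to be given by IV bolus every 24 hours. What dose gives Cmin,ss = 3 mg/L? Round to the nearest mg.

90 mg

τ/t½ = 24/12 ≈ 2, so f = (1/2)^(24/12) ≈ 0.250000.
Cmin,ss = (D/Vd)·f/(1−f), so D = Cmin,ss·Vd·(1−f)/f.
D = 3 × 10 × (1−f)/f ≈ 3 × 10 × 3.00000 ≈ 90.00 mg.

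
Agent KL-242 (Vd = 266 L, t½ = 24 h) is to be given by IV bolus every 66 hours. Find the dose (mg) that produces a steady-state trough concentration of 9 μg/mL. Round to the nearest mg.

13711 mg

τ/t½ = 66/24 ≈ 2.75, so f = (1/2)^(66/24) ≈ 0.148651.
Cmin,ss = (D/Vd)·f/(1−f), so D = Cmin,ss·Vd·(1−f)/f.
D = 9 × 266 × (1−f)/f ≈ 9 × 266 × 5.72717 ≈ 13710.84 mg.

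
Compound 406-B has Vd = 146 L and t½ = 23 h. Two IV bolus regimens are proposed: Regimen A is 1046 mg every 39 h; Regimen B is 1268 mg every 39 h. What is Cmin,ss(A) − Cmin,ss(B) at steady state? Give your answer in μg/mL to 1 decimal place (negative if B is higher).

-0.7 μg/mL

Regimen A: f = (1/2)^(39/23) ≈ 0.3087; Cmin,ss = (1046/146)·f/(1−f) ≈ 3.199 μg/mL.
Regimen B: f = (1/2)^(39/23) ≈ 0.3087; Cmin,ss = (1268/146)·f/(1−f) ≈ 3.878 μg/mL.
Difference ≈ 3.199 − 3.878 ≈ -0.679 μg/mL.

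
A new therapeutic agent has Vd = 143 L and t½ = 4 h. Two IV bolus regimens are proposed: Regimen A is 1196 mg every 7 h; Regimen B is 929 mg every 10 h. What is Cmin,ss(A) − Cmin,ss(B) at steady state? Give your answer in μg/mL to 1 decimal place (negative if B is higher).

2.1 μg/mL

Regimen A: f = (1/2)^(7/4) ≈ 0.2973; Cmin,ss = (1196/143)·f/(1−f) ≈ 3.539 μg/mL.
Regimen B: f = (1/2)^(10/4) ≈ 0.1768; Cmin,ss = (929/143)·f/(1−f) ≈ 1.395 μg/mL.
Difference ≈ 3.539 − 1.395 ≈ 2.144 μg/mL.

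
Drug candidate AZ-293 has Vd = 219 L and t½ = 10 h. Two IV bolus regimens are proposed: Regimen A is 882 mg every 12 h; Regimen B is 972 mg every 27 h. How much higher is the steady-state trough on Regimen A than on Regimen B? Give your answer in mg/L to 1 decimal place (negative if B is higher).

2.3 mg/L

Regimen A: f = (1/2)^(12/10) ≈ 0.4353; Cmin,ss = (882/219)·f/(1−f) ≈ 3.105 mg/L.
Regimen B: f = (1/2)^(27/10) ≈ 0.1539; Cmin,ss = (972/219)·f/(1−f) ≈ 0.807 mg/L.
Difference ≈ 3.105 − 0.807 ≈ 2.298 mg/L.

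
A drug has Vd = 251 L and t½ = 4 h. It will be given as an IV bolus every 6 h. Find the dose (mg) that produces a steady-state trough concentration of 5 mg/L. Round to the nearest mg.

2295 mg

τ/t½ = 6/4 ≈ 1.5, so f = (1/2)^(6/4) ≈ 0.353553.
Cmin,ss = (D/Vd)·f/(1−f), so D = Cmin,ss·Vd·(1−f)/f.
D = 5 × 251 × (1−f)/f ≈ 5 × 251 × 1.82843 ≈ 2294.68 mg.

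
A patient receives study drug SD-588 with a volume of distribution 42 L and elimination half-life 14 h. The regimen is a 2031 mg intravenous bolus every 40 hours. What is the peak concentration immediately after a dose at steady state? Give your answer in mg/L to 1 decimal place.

56.1 mg/L

Over one 40-h interval, 40/14 ≈ 2.8571 half-lives elapse, leaving f ≈ 0.1380 of each dose.
Accumulation ratio R = 1/(1 − f) ≈ 1/0.8620 ≈ 1.1601.
Each bolus raises the concentration by D/Vd = 2031/42 ≈ 48.357 mg/L.
Steady-state peak Cmax,ss = C₀·R ≈ 48.357 × 1.1601 ≈ 56.099 mg/L.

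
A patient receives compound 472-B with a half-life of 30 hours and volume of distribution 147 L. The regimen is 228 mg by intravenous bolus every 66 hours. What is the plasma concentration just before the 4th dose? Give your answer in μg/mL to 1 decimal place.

f = (1/2)^(τ/t½) = (1/2)^(66/30) ≈ 0.2176.
C₀ = D/Vd = 228/147 ≈ 1.551 μg/mL.
Before the 4th dose, 3 doses have been given. Superposition: Cmin = C₀·(f + f² + … + f^3).
≈ 1.551 × (0.2176 + 0.0473 + 0.0103) ≈ 1.551 × 0.2752 ≈ 0.427 μg/mL.

0.4 μg/mL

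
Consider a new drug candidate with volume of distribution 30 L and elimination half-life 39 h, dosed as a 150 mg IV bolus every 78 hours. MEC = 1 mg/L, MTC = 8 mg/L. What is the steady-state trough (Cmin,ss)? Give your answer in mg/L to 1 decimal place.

τ = 78 h = 2 half-lives, so f = (1/2)^2 = 0.25.
At steady state, R = 1/(1 − 0.25) = 4/3.
Single-dose peak C₀ = D/Vd = 150/30 = 5 mg/L.
Steady-state peak Cmax,ss = C₀·R = 5 × 4/3 ≈ 6.667 mg/L.
Steady-state trough Cmin,ss = Cmax,ss·f ≈ 6.667 × 0.25 ≈ 1.667 mg/L.
Trough 1.7 mg/L vs MEC 1 mg/L: adequate.

1.7 mg/L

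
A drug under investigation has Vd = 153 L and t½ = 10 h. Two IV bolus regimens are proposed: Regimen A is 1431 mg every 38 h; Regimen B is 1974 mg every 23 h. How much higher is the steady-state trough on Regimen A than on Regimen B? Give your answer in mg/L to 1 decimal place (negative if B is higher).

-2.6 mg/L

Regimen A: f = (1/2)^(38/10) ≈ 0.0718; Cmin,ss = (1431/153)·f/(1−f) ≈ 0.723 mg/L.
Regimen B: f = (1/2)^(23/10) ≈ 0.2031; Cmin,ss = (1974/153)·f/(1−f) ≈ 3.288 mg/L.
Difference ≈ 0.723 − 3.288 ≈ -2.565 mg/L.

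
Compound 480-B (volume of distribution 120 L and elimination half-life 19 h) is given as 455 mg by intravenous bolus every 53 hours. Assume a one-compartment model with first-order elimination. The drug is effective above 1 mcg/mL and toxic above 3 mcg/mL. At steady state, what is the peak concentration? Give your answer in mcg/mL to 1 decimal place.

k = ln2/t½ = ln2/19 ≈ 0.036481 h⁻¹; fraction remaining f = e^(−kτ) = e^(−0.036481×53) ≈ 0.1446.
Accumulation ratio R = 1/(1 − f) ≈ 1/0.8554 ≈ 1.1690.
Each bolus raises the concentration by D/Vd = 455/120 ≈ 3.792 mcg/mL.
Steady-state peak Cmax,ss = C₀·R ≈ 3.792 × 1.1690 ≈ 4.433 mcg/mL.
Peak 4.4 mcg/mL vs MTC 3 mcg/mL: exceeds toxic threshold.

4.4 mcg/mL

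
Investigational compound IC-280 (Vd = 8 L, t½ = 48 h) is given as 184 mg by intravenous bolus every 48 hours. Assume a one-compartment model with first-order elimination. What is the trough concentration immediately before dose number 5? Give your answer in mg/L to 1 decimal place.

21.6 mg/L

f = (1/2)^(τ/t½) = (1/2)^(48/48) ≈ 0.5000.
C₀ = D/Vd = 184/8 ≈ 23.000 mg/L.
Before the 5th dose, 4 doses have been given. Superposition: Cmin = C₀·(f + f² + … + f^4).
≈ 23.000 × (0.5000 + 0.2500 + 0.1250 + 0.0625) ≈ 23.000 × 0.9375 ≈ 21.562 mg/L.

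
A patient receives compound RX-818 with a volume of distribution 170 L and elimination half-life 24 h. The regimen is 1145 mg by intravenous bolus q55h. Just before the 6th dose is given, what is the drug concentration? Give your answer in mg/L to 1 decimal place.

1.7 mg/L

f = (1/2)^(τ/t½) = (1/2)^(55/24) ≈ 0.2042.
C₀ = D/Vd = 1145/170 ≈ 6.735 mg/L.
Before the 6th dose, 5 doses have been given. Superposition: Cmin = C₀·(f + f² + … + f^5).
≈ 6.735 × (0.2042 + 0.0417 + 0.0085 + 0.0017 + 0.0004) ≈ 6.735 × 0.2565 ≈ 1.728 mg/L.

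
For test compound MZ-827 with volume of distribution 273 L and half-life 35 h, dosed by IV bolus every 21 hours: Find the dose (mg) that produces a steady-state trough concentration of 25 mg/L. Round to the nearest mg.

3520 mg

τ/t½ = 21/35 ≈ 0.6, so f = (1/2)^(21/35) ≈ 0.659754.
Cmin,ss = (D/Vd)·f/(1−f), so D = Cmin,ss·Vd·(1−f)/f.
D = 25 × 273 × (1−f)/f ≈ 25 × 273 × 0.51572 ≈ 3519.79 mg.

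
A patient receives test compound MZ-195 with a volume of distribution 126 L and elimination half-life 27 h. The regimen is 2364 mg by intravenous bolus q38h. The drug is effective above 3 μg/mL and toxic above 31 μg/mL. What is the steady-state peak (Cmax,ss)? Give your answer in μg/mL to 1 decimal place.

Over one 38-h interval, 38/27 ≈ 1.4074 half-lives elapse, leaving f ≈ 0.3770 of each dose.
Accumulation ratio R = 1/(1 − f) ≈ 1/0.6230 ≈ 1.6051.
Each bolus raises the concentration by D/Vd = 2364/126 ≈ 18.762 μg/mL.
Steady-state peak Cmax,ss = C₀·R ≈ 18.762 × 1.6051 ≈ 30.115 μg/mL.
Peak 30.1 μg/mL vs MTC 31 μg/mL: below toxic threshold.

30.1 μg/mL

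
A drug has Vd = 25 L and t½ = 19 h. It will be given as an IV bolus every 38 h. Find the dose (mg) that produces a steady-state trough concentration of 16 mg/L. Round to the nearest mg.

τ/t½ = 38/19 ≈ 2, so f = (1/2)^(38/19) ≈ 0.250000.
Cmin,ss = (D/Vd)·f/(1−f), so D = Cmin,ss·Vd·(1−f)/f.
D = 16 × 25 × (1−f)/f ≈ 16 × 25 × 3.00000 ≈ 1200.00 mg.

1200 mg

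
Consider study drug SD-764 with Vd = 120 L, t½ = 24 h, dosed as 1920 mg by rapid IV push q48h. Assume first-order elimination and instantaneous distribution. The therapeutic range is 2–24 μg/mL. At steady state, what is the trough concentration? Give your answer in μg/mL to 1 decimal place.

5.3 μg/mL

The dosing interval is 2 half-lives, so f = 2^(−2) = 0.25.
At steady state, R = 1/(1 − 0.25) = 4/3.
Single-dose peak C₀ = D/Vd = 1920/120 = 16 μg/mL.
Steady-state peak Cmax,ss = C₀·R = 16 × 4/3 ≈ 21.333 μg/mL.
Steady-state trough Cmin,ss = Cmax,ss·f ≈ 21.333 × 0.25 ≈ 5.333 μg/mL.
Trough 5.3 μg/mL vs MEC 2 μg/mL: adequate.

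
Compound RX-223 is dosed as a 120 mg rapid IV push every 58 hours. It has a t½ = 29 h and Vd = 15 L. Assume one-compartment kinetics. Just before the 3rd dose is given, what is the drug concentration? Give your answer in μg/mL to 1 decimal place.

f = (1/2)^(τ/t½) = (1/2)^(58/29) ≈ 0.2500.
C₀ = D/Vd = 120/15 ≈ 8.000 μg/mL.
Before the 3rd dose, 2 doses have been given. Superposition: Cmin = C₀·(f + f²).
≈ 8.000 × (0.2500 + 0.0625) ≈ 8.000 × 0.3125 ≈ 2.500 μg/mL.

2.5 μg/mL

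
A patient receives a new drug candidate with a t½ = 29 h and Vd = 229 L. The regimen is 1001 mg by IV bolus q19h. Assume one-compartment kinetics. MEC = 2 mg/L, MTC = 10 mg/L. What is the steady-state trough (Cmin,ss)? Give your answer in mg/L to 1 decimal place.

Over one 19-h interval, 19/29 ≈ 0.65517 half-lives elapse, leaving f ≈ 0.6350 of each dose.
Each bolus raises the concentration by D/Vd = 1001/229 ≈ 4.371 mg/L.
Steady-state trough Cmin,ss = C₀·f/(1−f) ≈ 4.371 × 0.6350/0.3650 ≈ 7.604 mg/L.
Trough 7.6 mg/L vs MEC 2 mg/L: adequate.

7.6 mg/L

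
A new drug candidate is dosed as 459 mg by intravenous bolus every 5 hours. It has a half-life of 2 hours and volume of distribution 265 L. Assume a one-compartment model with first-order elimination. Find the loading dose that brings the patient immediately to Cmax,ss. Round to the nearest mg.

f = (1/2)^(5/2) ≈ 0.176777; accumulation ratio R = 1/(1−f) ≈ 1.21474.
Loading dose to hit Cmax,ss on first dose: D_load = D_maint·R ≈ 459 × 1.21474 ≈ 557.57 mg.

558 mg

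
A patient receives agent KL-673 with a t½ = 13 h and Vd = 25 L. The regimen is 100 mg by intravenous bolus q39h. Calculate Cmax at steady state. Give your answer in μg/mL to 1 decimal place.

4.6 μg/mL

The dosing interval is 3 half-lives, so f = 2^(−3) = 0.125.
At steady state, R = 1/(1 − 0.125) = 8/7.
Single-dose peak C₀ = D/Vd = 100/25 = 4 μg/mL.
Steady-state peak Cmax,ss = C₀·R = 4 × 8/7 ≈ 4.571 μg/mL.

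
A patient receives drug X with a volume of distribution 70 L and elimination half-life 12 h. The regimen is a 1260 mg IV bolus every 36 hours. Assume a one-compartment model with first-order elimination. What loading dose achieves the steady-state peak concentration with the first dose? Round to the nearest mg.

f = (1/2)^(36/12) ≈ 0.125000; accumulation ratio R = 1/(1−f) ≈ 1.14286.
Loading dose to hit Cmax,ss on first dose: D_load = D_maint·R ≈ 1260 × 1.14286 ≈ 1440.00 mg.

1440 mg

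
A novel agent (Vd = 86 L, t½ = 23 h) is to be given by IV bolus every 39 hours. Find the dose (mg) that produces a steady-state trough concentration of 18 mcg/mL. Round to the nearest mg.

τ/t½ = 39/23 ≈ 1.6957, so f = (1/2)^(39/23) ≈ 0.308715.
Cmin,ss = (D/Vd)·f/(1−f), so D = Cmin,ss·Vd·(1−f)/f.
D = 18 × 86 × (1−f)/f ≈ 18 × 86 × 2.23923 ≈ 3466.33 mg.

3466 mg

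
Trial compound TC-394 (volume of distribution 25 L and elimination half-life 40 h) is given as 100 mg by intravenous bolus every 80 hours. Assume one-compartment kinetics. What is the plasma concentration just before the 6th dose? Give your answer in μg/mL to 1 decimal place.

1.3 μg/mL

f = (1/2)^(τ/t½) = (1/2)^(80/40) ≈ 0.2500.
C₀ = D/Vd = 100/25 ≈ 4.000 μg/mL.
Before the 6th dose, 5 doses have been given. Superposition: Cmin = C₀·(f + f² + … + f^5).
≈ 4.000 × (0.2500 + 0.0625 + 0.0156 + 0.0039 + 0.0010) ≈ 4.000 × 0.3330 ≈ 1.332 μg/mL.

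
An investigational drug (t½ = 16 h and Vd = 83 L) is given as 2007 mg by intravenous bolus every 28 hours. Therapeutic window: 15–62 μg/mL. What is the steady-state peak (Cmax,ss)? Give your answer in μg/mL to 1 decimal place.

Over one 28-h interval, 28/16 ≈ 1.75 half-lives elapse, leaving f ≈ 0.2973 of each dose.
At steady state, accumulation factor R = 1/(1 − e^(−kτ)) ≈ 1.4231.
Each bolus raises the concentration by D/Vd = 2007/83 ≈ 24.181 μg/mL.
Cmax,ss = C₀/(1 − f) ≈ 24.181/0.7027 ≈ 34.412 μg/mL.
Peak 34.4 μg/mL vs MTC 62 μg/mL: below toxic threshold.

34.4 μg/mL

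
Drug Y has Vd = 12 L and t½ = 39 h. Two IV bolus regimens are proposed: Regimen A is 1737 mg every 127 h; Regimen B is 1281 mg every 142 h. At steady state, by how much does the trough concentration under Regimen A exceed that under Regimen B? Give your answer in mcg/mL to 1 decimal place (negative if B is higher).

Regimen A: f = (1/2)^(127/39) ≈ 0.1046; Cmin,ss = (1737/12)·f/(1−f) ≈ 16.910 mcg/mL.
Regimen B: f = (1/2)^(142/39) ≈ 0.0802; Cmin,ss = (1281/12)·f/(1−f) ≈ 9.308 mcg/mL.
Difference ≈ 16.910 − 9.308 ≈ 7.602 mcg/mL.

7.6 mcg/mL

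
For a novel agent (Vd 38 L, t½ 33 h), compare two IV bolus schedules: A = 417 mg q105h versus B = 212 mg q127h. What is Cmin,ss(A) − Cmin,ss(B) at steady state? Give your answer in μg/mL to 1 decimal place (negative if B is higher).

Regimen A: f = (1/2)^(105/33) ≈ 0.1102; Cmin,ss = (417/38)·f/(1−f) ≈ 1.359 μg/mL.
Regimen B: f = (1/2)^(127/33) ≈ 0.0694; Cmin,ss = (212/38)·f/(1−f) ≈ 0.416 μg/mL.
Difference ≈ 1.359 − 0.416 ≈ 0.943 μg/mL.

0.9 μg/mL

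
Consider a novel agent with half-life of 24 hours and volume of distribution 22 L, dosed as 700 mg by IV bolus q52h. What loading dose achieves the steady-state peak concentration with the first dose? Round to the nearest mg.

901 mg

f = (1/2)^(52/24) ≈ 0.222725; accumulation ratio R = 1/(1−f) ≈ 1.28655.
Loading dose to hit Cmax,ss on first dose: D_load = D_maint·R ≈ 700 × 1.28655 ≈ 900.59 mg.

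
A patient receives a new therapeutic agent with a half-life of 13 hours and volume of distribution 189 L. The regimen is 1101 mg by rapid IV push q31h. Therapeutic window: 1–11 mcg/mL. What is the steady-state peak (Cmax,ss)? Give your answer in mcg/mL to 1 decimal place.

k = ln2/t½ = ln2/13 ≈ 0.053319 h⁻¹; fraction remaining f = e^(−kτ) = e^(−0.053319×31) ≈ 0.1915.
At steady state, accumulation factor R = 1/(1 − e^(−kτ)) ≈ 1.2369.
Single-dose peak C₀ = D/Vd = 1101/189 ≈ 5.825 mcg/mL.
Steady-state peak Cmax,ss = C₀·R ≈ 5.825 × 1.2369 ≈ 7.205 mcg/mL.
Peak 7.2 mcg/mL vs MTC 11 mcg/mL: below toxic threshold.

7.2 mcg/mL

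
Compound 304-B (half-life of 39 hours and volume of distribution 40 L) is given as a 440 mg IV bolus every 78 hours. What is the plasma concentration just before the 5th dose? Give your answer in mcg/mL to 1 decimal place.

3.7 mcg/mL

f = (1/2)^(τ/t½) = (1/2)^(78/39) ≈ 0.2500.
C₀ = D/Vd = 440/40 ≈ 11.000 mcg/mL.
Before the 5th dose, 4 doses have been given. Superposition: Cmin = C₀·(f + f² + … + f^4).
≈ 11.000 × (0.2500 + 0.0625 + 0.0156 + 0.0039) ≈ 11.000 × 0.3320 ≈ 3.652 mcg/mL.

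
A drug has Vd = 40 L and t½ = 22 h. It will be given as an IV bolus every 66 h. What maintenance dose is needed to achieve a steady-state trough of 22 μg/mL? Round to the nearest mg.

6160 mg

τ/t½ = 66/22 ≈ 3, so f = (1/2)^(66/22) ≈ 0.125000.
Cmin,ss = (D/Vd)·f/(1−f), so D = Cmin,ss·Vd·(1−f)/f.
D = 22 × 40 × (1−f)/f ≈ 22 × 40 × 7.00000 ≈ 6160.00 mg.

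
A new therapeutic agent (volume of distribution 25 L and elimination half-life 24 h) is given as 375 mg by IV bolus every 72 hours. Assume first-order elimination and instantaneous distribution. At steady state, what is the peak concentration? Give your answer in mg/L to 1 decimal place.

17.1 mg/L

τ = 72 h = 3 half-lives, so f = (1/2)^3 = 0.125.
Accumulation ratio R = 1/(1 − f) = 1/0.875 = 8/7.
Single-dose peak C₀ = D/Vd = 375/25 = 15 mg/L.
Steady-state peak Cmax,ss = C₀·R = 15 × 8/7 ≈ 17.143 mg/L.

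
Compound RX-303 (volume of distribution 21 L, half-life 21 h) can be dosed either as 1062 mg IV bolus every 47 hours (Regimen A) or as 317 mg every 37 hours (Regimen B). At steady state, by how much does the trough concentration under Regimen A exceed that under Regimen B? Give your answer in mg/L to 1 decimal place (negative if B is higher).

7.3 mg/L

Regimen A: f = (1/2)^(47/21) ≈ 0.2120; Cmin,ss = (1062/21)·f/(1−f) ≈ 13.606 mg/L.
Regimen B: f = (1/2)^(37/21) ≈ 0.2949; Cmin,ss = (317/21)·f/(1−f) ≈ 6.313 mg/L.
Difference ≈ 13.606 − 6.313 ≈ 7.293 mg/L.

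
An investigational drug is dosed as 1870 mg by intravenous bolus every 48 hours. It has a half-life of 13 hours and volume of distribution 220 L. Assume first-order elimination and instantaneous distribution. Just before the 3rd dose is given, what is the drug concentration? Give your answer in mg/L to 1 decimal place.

f = (1/2)^(τ/t½) = (1/2)^(48/13) ≈ 0.0774.
C₀ = D/Vd = 1870/220 ≈ 8.500 mg/L.
Before the 3rd dose, 2 doses have been given. Superposition: Cmin = C₀·(f + f²).
≈ 8.500 × (0.0774 + 0.0060) ≈ 8.500 × 0.0834 ≈ 0.709 mg/L.

0.7 mg/L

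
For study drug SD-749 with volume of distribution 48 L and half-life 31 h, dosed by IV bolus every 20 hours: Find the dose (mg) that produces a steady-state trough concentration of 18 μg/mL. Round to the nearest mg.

τ/t½ = 20/31 ≈ 0.64516, so f = (1/2)^(20/31) ≈ 0.639421.
Cmin,ss = (D/Vd)·f/(1−f), so D = Cmin,ss·Vd·(1−f)/f.
D = 18 × 48 × (1−f)/f ≈ 18 × 48 × 0.56391 ≈ 487.22 mg.

487 mg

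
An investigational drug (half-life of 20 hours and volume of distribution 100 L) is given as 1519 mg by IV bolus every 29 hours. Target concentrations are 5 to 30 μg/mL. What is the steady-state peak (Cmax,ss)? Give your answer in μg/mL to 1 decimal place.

24.0 μg/mL

k = ln2/t½ = ln2/20 ≈ 0.034657 h⁻¹; fraction remaining f = e^(−kτ) = e^(−0.034657×29) ≈ 0.3660.
At steady state, accumulation factor R = 1/(1 − e^(−kτ)) ≈ 1.5773.
Single-dose peak C₀ = D/Vd = 1519/100 ≈ 15.190 μg/mL.
Cmax,ss = C₀/(1 − f) ≈ 15.190/0.6340 ≈ 23.959 μg/mL.
Peak 24.0 μg/mL vs MTC 30 μg/mL: below toxic threshold.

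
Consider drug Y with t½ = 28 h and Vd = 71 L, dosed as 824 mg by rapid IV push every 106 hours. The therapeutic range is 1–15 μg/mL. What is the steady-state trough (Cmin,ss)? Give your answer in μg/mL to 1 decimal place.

0.9 μg/mL

k = ln2/t½ = ln2/28 ≈ 0.024755 h⁻¹; fraction remaining f = e^(−kτ) = e^(−0.024755×106) ≈ 0.0725.
Single-dose peak C₀ = D/Vd = 824/71 ≈ 11.606 μg/mL.
Steady-state trough Cmin,ss = C₀·f/(1−f) ≈ 11.606 × 0.0725/0.9275 ≈ 0.907 μg/mL.
Trough 0.9 μg/mL vs MEC 1 μg/mL: subtherapeutic.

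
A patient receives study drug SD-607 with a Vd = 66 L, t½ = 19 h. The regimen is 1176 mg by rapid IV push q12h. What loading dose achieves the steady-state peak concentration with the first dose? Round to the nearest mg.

f = (1/2)^(12/19) ≈ 0.645470; accumulation ratio R = 1/(1−f) ≈ 2.82064.
Loading dose to hit Cmax,ss on first dose: D_load = D_maint·R ≈ 1176 × 2.82064 ≈ 3317.07 mg.

3317 mg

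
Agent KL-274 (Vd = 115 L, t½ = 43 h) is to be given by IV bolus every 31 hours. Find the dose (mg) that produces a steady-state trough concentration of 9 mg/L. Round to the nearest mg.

671 mg

τ/t½ = 31/43 ≈ 0.72093, so f = (1/2)^(31/43) ≈ 0.606706.
Cmin,ss = (D/Vd)·f/(1−f), so D = Cmin,ss·Vd·(1−f)/f.
D = 9 × 115 × (1−f)/f ≈ 9 × 115 × 0.64824 ≈ 670.93 mg.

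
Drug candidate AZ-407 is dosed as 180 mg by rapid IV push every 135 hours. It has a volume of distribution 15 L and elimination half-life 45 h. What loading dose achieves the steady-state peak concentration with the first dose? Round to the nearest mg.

206 mg

f = (1/2)^(135/45) ≈ 0.125000; accumulation ratio R = 1/(1−f) ≈ 1.14286.
Loading dose to hit Cmax,ss on first dose: D_load = D_maint·R ≈ 180 × 1.14286 ≈ 205.71 mg.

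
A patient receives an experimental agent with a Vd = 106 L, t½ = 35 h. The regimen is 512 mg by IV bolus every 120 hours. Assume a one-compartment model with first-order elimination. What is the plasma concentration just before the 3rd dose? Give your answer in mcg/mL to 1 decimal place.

f = (1/2)^(τ/t½) = (1/2)^(120/35) ≈ 0.0929.
C₀ = D/Vd = 512/106 ≈ 4.830 mcg/mL.
Before the 3rd dose, 2 doses have been given. Superposition: Cmin = C₀·(f + f²).
≈ 4.830 × (0.0929 + 0.0086) ≈ 4.830 × 0.1015 ≈ 0.490 mcg/mL.

0.5 mcg/mL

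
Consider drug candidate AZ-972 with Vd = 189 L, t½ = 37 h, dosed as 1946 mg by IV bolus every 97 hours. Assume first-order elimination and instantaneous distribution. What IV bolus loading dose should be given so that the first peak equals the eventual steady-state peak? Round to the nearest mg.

2324 mg

f = (1/2)^(97/37) ≈ 0.162485; accumulation ratio R = 1/(1−f) ≈ 1.19401.
Loading dose to hit Cmax,ss on first dose: D_load = D_maint·R ≈ 1946 × 1.19401 ≈ 2323.54 mg.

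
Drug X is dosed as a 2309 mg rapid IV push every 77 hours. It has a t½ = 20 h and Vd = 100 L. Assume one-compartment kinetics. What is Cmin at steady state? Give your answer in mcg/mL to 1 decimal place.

Over one 77-h interval, 77/20 ≈ 3.85 half-lives elapse, leaving f ≈ 0.0693 of each dose.
Each bolus raises the concentration by D/Vd = 2309/100 ≈ 23.090 mcg/mL.
Steady-state trough Cmin,ss = C₀·f/(1−f) ≈ 23.090 × 0.0693/0.9307 ≈ 1.719 mcg/mL.

1.7 mcg/mL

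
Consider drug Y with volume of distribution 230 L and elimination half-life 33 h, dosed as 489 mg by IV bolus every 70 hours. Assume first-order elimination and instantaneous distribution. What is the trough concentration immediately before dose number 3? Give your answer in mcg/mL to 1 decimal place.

0.6 mcg/mL

f = (1/2)^(τ/t½) = (1/2)^(70/33) ≈ 0.2299.
C₀ = D/Vd = 489/230 ≈ 2.126 mcg/mL.
Before the 3rd dose, 2 doses have been given. Superposition: Cmin = C₀·(f + f²).
≈ 2.126 × (0.2299 + 0.0529) ≈ 2.126 × 0.2828 ≈ 0.601 mcg/mL.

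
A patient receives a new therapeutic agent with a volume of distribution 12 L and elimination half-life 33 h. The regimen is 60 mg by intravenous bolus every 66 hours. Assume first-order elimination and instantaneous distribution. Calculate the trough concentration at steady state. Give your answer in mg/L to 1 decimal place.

1.7 mg/L

The dosing interval is 2 half-lives, so f = 2^(−2) = 0.25.
Accumulation ratio R = 1/(1 − f) = 1/0.75 = 4/3.
Single-dose peak C₀ = D/Vd = 60/12 = 5 mg/L.
Steady-state peak Cmax,ss = C₀·R = 5 × 4/3 ≈ 6.667 mg/L.
Steady-state trough Cmin,ss = Cmax,ss·f ≈ 6.667 × 0.25 ≈ 1.667 mg/L.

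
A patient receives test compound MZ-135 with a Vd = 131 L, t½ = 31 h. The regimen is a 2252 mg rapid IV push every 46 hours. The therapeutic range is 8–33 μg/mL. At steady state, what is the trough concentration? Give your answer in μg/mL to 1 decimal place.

9.6 μg/mL

τ/t½ = 46/31 ≈ 1.4839, so fraction remaining f = (1/2)^(46/31) ≈ 0.3575.
Accumulation ratio R = 1/(1 − f) ≈ 1/0.6425 ≈ 1.5564.
Each bolus raises the concentration by D/Vd = 2252/131 ≈ 17.191 μg/mL.
Cmax,ss = C₀/(1 − f) ≈ 17.191/0.6425 ≈ 26.756 μg/mL.
Steady-state trough Cmin,ss = Cmax,ss·f ≈ 26.756 × 0.3575 ≈ 9.565 μg/mL.
Trough 9.6 μg/mL vs MEC 8 μg/mL: adequate.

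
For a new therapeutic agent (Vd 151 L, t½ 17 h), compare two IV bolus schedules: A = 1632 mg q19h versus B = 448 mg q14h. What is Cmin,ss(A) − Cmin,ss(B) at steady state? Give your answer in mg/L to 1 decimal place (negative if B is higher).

Regimen A: f = (1/2)^(19/17) ≈ 0.4608; Cmin,ss = (1632/151)·f/(1−f) ≈ 9.236 mg/L.
Regimen B: f = (1/2)^(14/17) ≈ 0.5651; Cmin,ss = (448/151)·f/(1−f) ≈ 3.855 mg/L.
Difference ≈ 9.236 − 3.855 ≈ 5.381 mg/L.

5.4 mg/L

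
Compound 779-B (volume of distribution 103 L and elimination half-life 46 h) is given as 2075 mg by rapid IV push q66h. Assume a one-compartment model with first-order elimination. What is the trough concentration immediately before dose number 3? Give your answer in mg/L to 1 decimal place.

f = (1/2)^(τ/t½) = (1/2)^(66/46) ≈ 0.3699.
C₀ = D/Vd = 2075/103 ≈ 20.146 mg/L.
Before the 3rd dose, 2 doses have been given. Superposition: Cmin = C₀·(f + f²).
≈ 20.146 × (0.3699 + 0.1368) ≈ 20.146 × 0.5067 ≈ 10.208 mg/L.

10.2 mg/L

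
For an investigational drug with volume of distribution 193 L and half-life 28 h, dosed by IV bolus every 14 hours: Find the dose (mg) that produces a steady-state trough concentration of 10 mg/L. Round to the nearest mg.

799 mg

τ/t½ = 14/28 ≈ 0.5, so f = (1/2)^(14/28) ≈ 0.707107.
Cmin,ss = (D/Vd)·f/(1−f), so D = Cmin,ss·Vd·(1−f)/f.
D = 10 × 193 × (1−f)/f ≈ 10 × 193 × 0.41421 ≈ 799.43 mg.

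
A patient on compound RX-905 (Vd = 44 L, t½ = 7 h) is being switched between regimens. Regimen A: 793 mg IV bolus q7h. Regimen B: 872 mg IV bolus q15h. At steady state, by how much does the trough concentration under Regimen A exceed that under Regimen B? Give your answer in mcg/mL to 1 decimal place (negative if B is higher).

Regimen A: f = (1/2)^(7/7) ≈ 0.5000; Cmin,ss = (793/44)·f/(1−f) ≈ 18.023 mcg/mL.
Regimen B: f = (1/2)^(15/7) ≈ 0.2264; Cmin,ss = (872/44)·f/(1−f) ≈ 5.800 mcg/mL.
Difference ≈ 18.023 − 5.800 ≈ 12.223 mcg/mL.

12.2 mcg/mL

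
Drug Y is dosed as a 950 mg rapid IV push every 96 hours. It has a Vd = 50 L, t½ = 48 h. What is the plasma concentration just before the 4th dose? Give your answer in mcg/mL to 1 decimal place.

6.2 mcg/mL

f = (1/2)^(τ/t½) = (1/2)^(96/48) ≈ 0.2500.
C₀ = D/Vd = 950/50 ≈ 19.000 mcg/mL.
Before the 4th dose, 3 doses have been given. Superposition: Cmin = C₀·(f + f² + … + f^3).
≈ 19.000 × (0.2500 + 0.0625 + 0.0156) ≈ 19.000 × 0.3281 ≈ 6.234 mcg/mL.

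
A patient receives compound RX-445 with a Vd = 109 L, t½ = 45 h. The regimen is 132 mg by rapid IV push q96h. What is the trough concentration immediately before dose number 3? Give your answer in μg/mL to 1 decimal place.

0.3 μg/mL

f = (1/2)^(τ/t½) = (1/2)^(96/45) ≈ 0.2279.
C₀ = D/Vd = 132/109 ≈ 1.211 μg/mL.
Before the 3rd dose, 2 doses have been given. Superposition: Cmin = C₀·(f + f²).
≈ 1.211 × (0.2279 + 0.0519) ≈ 1.211 × 0.2798 ≈ 0.339 μg/mL.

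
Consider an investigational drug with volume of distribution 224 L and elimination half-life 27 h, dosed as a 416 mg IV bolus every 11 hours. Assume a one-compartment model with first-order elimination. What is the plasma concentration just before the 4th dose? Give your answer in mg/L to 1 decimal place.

f = (1/2)^(τ/t½) = (1/2)^(11/27) ≈ 0.7540.
C₀ = D/Vd = 416/224 ≈ 1.857 mg/L.
Before the 4th dose, 3 doses have been given. Superposition: Cmin = C₀·(f + f² + … + f^3).
≈ 1.857 × (0.7540 + 0.5685 + 0.4287) ≈ 1.857 × 1.7512 ≈ 3.252 mg/L.

3.3 mg/L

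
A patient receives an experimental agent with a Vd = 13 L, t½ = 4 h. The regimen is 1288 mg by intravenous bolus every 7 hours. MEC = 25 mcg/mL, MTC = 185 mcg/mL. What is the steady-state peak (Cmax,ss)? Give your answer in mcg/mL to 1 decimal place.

141.0 mcg/mL

τ/t½ = 7/4 ≈ 1.75, so fraction remaining f = (1/2)^(7/4) ≈ 0.2973.
Accumulation ratio R = 1/(1 − f) ≈ 1/0.7027 ≈ 1.4231.
Single-dose peak C₀ = D/Vd = 1288/13 ≈ 99.077 mcg/mL.
Steady-state peak Cmax,ss = C₀·R ≈ 99.077 × 1.4231 ≈ 140.996 mcg/mL.
Peak 141.0 mcg/mL vs MTC 185 mcg/mL: below toxic threshold.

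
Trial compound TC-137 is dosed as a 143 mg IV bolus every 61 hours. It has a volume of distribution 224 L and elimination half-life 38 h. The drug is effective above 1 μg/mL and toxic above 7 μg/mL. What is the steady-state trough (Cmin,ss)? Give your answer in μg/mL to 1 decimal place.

0.3 μg/mL

Over one 61-h interval, 61/38 ≈ 1.6053 half-lives elapse, leaving f ≈ 0.3287 of each dose.
At steady state, accumulation factor R = 1/(1 − e^(−kτ)) ≈ 1.4896.
Single-dose peak C₀ = D/Vd = 143/224 ≈ 0.638 μg/mL.
Cmax,ss = C₀/(1 − f) ≈ 0.638/0.6713 ≈ 0.950 μg/mL.
Steady-state trough Cmin,ss = Cmax,ss·f ≈ 0.950 × 0.3287 ≈ 0.312 μg/mL.
Trough 0.3 μg/mL vs MEC 1 μg/mL: subtherapeutic.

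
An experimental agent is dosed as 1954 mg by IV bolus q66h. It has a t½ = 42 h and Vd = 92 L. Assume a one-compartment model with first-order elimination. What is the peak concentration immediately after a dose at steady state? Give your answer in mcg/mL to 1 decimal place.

k = ln2/t½ = ln2/42 ≈ 0.016504 h⁻¹; fraction remaining f = e^(−kτ) = e^(−0.016504×66) ≈ 0.3365.
At steady state, accumulation factor R = 1/(1 − e^(−kτ)) ≈ 1.5072.
Single-dose peak C₀ = D/Vd = 1954/92 ≈ 21.239 mcg/mL.
Steady-state peak Cmax,ss = C₀·R ≈ 21.239 × 1.5072 ≈ 32.011 mcg/mL.

32.0 mcg/mL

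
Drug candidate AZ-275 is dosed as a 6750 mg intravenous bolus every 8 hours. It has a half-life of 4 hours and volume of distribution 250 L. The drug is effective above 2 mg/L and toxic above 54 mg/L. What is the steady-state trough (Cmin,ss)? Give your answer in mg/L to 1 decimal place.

9.0 mg/L

The dosing interval is 2 half-lives, so f = 2^(−2) = 0.25.
Accumulation ratio R = 1/(1 − f) = 1/0.75 = 4/3.
Single-dose peak C₀ = D/Vd = 6750/250 = 27 mg/L.
Steady-state peak Cmax,ss = C₀·R = 27 × 4/3 ≈ 36.000 mg/L.
Steady-state trough Cmin,ss = Cmax,ss·f ≈ 36.000 × 0.25 ≈ 9.000 mg/L.
Trough 9.0 mg/L vs MEC 2 mg/L: adequate.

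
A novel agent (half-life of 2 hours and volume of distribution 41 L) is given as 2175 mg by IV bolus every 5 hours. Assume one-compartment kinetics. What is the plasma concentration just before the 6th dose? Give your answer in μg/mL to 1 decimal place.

11.4 μg/mL

f = (1/2)^(τ/t½) = (1/2)^(5/2) ≈ 0.1768.
C₀ = D/Vd = 2175/41 ≈ 53.049 μg/mL.
Before the 6th dose, 5 doses have been given. Superposition: Cmin = C₀·(f + f² + … + f^5).
≈ 53.049 × (0.1768 + 0.0313 + 0.0055 + 0.0010 + 0.0002) ≈ 53.049 × 0.2148 ≈ 11.395 μg/mL.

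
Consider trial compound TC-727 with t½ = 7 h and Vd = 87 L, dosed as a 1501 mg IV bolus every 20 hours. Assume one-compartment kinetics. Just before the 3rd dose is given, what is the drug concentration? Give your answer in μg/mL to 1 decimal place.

2.7 μg/mL

f = (1/2)^(τ/t½) = (1/2)^(20/7) ≈ 0.1380.
C₀ = D/Vd = 1501/87 ≈ 17.253 μg/mL.
Before the 3rd dose, 2 doses have been given. Superposition: Cmin = C₀·(f + f²).
≈ 17.253 × (0.1380 + 0.0190) ≈ 17.253 × 0.1570 ≈ 2.709 μg/mL.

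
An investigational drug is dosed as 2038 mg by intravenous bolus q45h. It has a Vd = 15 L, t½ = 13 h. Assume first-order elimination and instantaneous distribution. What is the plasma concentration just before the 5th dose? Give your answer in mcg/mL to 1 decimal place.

13.6 mcg/mL

f = (1/2)^(τ/t½) = (1/2)^(45/13) ≈ 0.0908.
C₀ = D/Vd = 2038/15 ≈ 135.867 mcg/mL.
Before the 5th dose, 4 doses have been given. Superposition: Cmin = C₀·(f + f² + … + f^4).
≈ 135.867 × (0.0908 + 0.0082 + 0.0007 + 0.0001) ≈ 135.867 × 0.0998 ≈ 13.560 mcg/mL.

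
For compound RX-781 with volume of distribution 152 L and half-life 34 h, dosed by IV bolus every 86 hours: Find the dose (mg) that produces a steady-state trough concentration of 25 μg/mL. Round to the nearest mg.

τ/t½ = 86/34 ≈ 2.5294, so f = (1/2)^(86/34) ≈ 0.173209.
Cmin,ss = (D/Vd)·f/(1−f), so D = Cmin,ss·Vd·(1−f)/f.
D = 25 × 152 × (1−f)/f ≈ 25 × 152 × 4.77337 ≈ 18138.81 mg.

18139 mg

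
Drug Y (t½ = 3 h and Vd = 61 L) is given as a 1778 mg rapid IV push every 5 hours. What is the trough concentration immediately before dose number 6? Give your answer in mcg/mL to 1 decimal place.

13.4 mcg/mL

f = (1/2)^(τ/t½) = (1/2)^(5/3) ≈ 0.3150.
C₀ = D/Vd = 1778/61 ≈ 29.148 mcg/mL.
Before the 6th dose, 5 doses have been given. Superposition: Cmin = C₀·(f + f² + … + f^5).
≈ 29.148 × (0.3150 + 0.0992 + 0.0313 + 0.0098 + 0.0031) ≈ 29.148 × 0.4584 ≈ 13.361 mcg/mL.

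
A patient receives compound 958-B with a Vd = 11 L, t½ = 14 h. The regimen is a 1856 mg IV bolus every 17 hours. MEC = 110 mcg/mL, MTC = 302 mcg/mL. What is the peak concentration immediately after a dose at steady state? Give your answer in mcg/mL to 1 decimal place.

296.5 mcg/mL

k = ln2/t½ = ln2/14 ≈ 0.049511 h⁻¹; fraction remaining f = e^(−kτ) = e^(−0.049511×17) ≈ 0.4310.
At steady state, accumulation factor R = 1/(1 − e^(−kτ)) ≈ 1.7575.
Single-dose peak C₀ = D/Vd = 1856/11 ≈ 168.727 mcg/mL.
Steady-state peak Cmax,ss = C₀·R ≈ 168.727 × 1.7575 ≈ 296.538 mcg/mL.
Peak 296.5 mcg/mL vs MTC 302 mcg/mL: below toxic threshold.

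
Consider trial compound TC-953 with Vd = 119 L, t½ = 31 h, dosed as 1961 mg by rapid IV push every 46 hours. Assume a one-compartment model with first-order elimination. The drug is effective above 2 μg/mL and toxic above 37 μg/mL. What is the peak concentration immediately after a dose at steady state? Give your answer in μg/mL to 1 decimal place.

25.6 μg/mL

k = ln2/t½ = ln2/31 ≈ 0.022360 h⁻¹; fraction remaining f = e^(−kτ) = e^(−0.022360×46) ≈ 0.3575.
At steady state, accumulation factor R = 1/(1 − e^(−kτ)) ≈ 1.5564.
Single-dose peak C₀ = D/Vd = 1961/119 ≈ 16.479 μg/mL.
Cmax,ss = C₀/(1 − f) ≈ 16.479/0.6425 ≈ 25.648 μg/mL.
Peak 25.6 μg/mL vs MTC 37 μg/mL: below toxic threshold.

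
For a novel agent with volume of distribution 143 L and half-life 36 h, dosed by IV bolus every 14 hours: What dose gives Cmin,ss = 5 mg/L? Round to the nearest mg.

221 mg

τ/t½ = 14/36 ≈ 0.38889, so f = (1/2)^(14/36) ≈ 0.763718.
Cmin,ss = (D/Vd)·f/(1−f), so D = Cmin,ss·Vd·(1−f)/f.
D = 5 × 143 × (1−f)/f ≈ 5 × 143 × 0.30938 ≈ 221.21 mg.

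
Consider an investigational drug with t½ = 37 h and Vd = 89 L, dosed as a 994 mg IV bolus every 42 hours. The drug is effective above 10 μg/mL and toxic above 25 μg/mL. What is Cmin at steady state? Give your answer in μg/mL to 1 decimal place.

9.3 μg/mL

Over one 42-h interval, 42/37 ≈ 1.1351 half-lives elapse, leaving f ≈ 0.4553 of each dose.
Accumulation ratio R = 1/(1 − f) ≈ 1/0.5447 ≈ 1.8359.
Single-dose peak C₀ = D/Vd = 994/89 ≈ 11.169 μg/mL.
Cmax,ss = C₀/(1 − f) ≈ 11.169/0.5447 ≈ 20.505 μg/mL.
One interval later, Cmin,ss = Cmax,ss·e^(−kτ) ≈ 20.505 × 0.4553 ≈ 9.336 μg/mL.
Trough 9.3 μg/mL vs MEC 10 μg/mL: subtherapeutic.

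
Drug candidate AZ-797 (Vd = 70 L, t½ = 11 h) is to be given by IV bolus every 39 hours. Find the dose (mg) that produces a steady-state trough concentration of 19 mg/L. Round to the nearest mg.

τ/t½ = 39/11 ≈ 3.5455, so f = (1/2)^(39/11) ≈ 0.085647.
Cmin,ss = (D/Vd)·f/(1−f), so D = Cmin,ss·Vd·(1−f)/f.
D = 19 × 70 × (1−f)/f ≈ 19 × 70 × 10.67583 ≈ 14198.85 mg.

14199 mg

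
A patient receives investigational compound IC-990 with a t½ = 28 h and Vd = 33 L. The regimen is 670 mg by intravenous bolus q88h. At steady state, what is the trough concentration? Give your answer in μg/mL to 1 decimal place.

2.6 μg/mL

Over one 88-h interval, 88/28 ≈ 3.1429 half-lives elapse, leaving f ≈ 0.1132 of each dose.
Accumulation ratio R = 1/(1 − f) ≈ 1/0.8868 ≈ 1.1276.
Single-dose peak C₀ = D/Vd = 670/33 ≈ 20.303 μg/mL.
Steady-state peak Cmax,ss = C₀·R ≈ 20.303 × 1.1276 ≈ 22.894 μg/mL.
One interval later, Cmin,ss = Cmax,ss·e^(−kτ) ≈ 22.894 × 0.1132 ≈ 2.592 μg/mL.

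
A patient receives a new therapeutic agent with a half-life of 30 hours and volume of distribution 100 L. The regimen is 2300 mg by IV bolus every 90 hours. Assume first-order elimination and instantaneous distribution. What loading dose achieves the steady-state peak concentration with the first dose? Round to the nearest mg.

2629 mg

f = (1/2)^(90/30) ≈ 0.125000; accumulation ratio R = 1/(1−f) ≈ 1.14286.
Loading dose to hit Cmax,ss on first dose: D_load = D_maint·R ≈ 2300 × 1.14286 ≈ 2628.58 mg.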